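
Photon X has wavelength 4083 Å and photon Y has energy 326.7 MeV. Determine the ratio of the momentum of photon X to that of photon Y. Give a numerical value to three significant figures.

9.29 × 10^-9

p_X = 1.623 × 10^-27 kg·m/s (from wavelength = 4083 Å, via p = h/λ).
p_Y = 1.746 × 10^-19 kg·m/s (from energy = 326.7 MeV, via p = E/c).
Ratio = 1.623 × 10^-27 / 1.746 × 10^-19 = 9.29 × 10^-9.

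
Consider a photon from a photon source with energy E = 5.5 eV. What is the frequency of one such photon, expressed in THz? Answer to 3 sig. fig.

Take h = 6.62607015e-34 J·s, 1 eV = 1.602176634e-19 J.
In SI units: E = 5.5 eV = 8.8120e-19 J.
For a photon f = E/h, so f = 1.330e15 Hz.
Converting to THz: f = 1330 THz ≈ 1330 THz.

1330 THz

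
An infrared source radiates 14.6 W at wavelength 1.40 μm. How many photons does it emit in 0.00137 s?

Total energy: E_total = P·t = 14.6 × 0.00137 = 0.02000 J.
Per-photon energy: E = 1.419 × 10^-19 J.
N = E_total / E_photon = 1.41 × 10^17.

1.41 × 10^17 photons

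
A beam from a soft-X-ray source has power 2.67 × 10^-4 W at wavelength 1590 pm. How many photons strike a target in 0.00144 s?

Total energy: E_total = P·t = 2.67 × 10^-4 × 0.00144 = 3.845 × 10^-7 J.
Per-photon energy: E = 1.249 × 10^-16 J.
N = E_total / E_photon = 3.08 × 10^9.

3.08 × 10^9 photons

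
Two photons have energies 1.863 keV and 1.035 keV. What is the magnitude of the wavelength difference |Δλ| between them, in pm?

Using λ = hc/E: λ₁ = 6.6551e-10 m, λ₂ = 1.1979e-9 m.
|Δλ| = |6.6551e-10 − 1.1979e-9| = 5.32e-10 m = 532 pm.

532 pm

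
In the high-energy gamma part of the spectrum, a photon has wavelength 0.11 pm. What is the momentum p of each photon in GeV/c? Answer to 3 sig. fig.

0.0113 GeV/c

In SI units: λ = 0.11 pm = 1.1 × 10^-13 m.
The photon relation is p = h/λ, giving p = 6.024 × 10^-21 kg·m/s.
Converting to GeV/c: p = 0.01127 GeV/c ≈ 0.0113 GeV/c.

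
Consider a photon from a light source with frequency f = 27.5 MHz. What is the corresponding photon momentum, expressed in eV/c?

1.14 × 10^-7 eV/c

First convert: f = 27.5 MHz = 2.75 × 10^7 Hz.
The photon relation is p = hf/c, giving p = 6.078 × 10^-35 kg·m/s.
Converting to eV/c: p = 1.137 × 10^-7 eV/c ≈ 1.14 × 10^-7 eV/c.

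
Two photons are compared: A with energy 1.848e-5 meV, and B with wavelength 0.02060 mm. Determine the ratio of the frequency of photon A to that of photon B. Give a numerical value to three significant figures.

3.07e-7

f_A = 4.468e6 Hz (from energy = 1.848e-5 meV, via f = E/h).
f_B = 1.455e13 Hz (from wavelength = 0.02060 mm, via f = c/λ).
Ratio = 4.468e6 / 1.455e13 = 3.07e-7.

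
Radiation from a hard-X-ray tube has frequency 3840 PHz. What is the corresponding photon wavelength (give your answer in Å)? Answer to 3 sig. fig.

In SI units: f = 3840 PHz = 3.84 × 10^18 Hz.
For a photon λ = c/f, so λ = 7.807 × 10^-11 m.
Converting to Å: λ = 0.7807 Å ≈ 0.781 Å.

0.781 Å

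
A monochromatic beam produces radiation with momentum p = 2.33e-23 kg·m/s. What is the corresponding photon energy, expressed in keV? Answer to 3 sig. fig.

43.6 keV

(c = 2.99792458e8 m/s, 1 eV = 1.602176634e-19 J.)
The photon relation is E = pc, giving E = 6.985e-15 J.
Converting to keV: E = 43.60 keV ≈ 43.6 keV.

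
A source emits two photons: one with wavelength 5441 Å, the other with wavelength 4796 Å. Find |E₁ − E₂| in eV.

0.306 eV

Using E = hc/λ: E₁ = 3.6509 × 10^-19 J, E₂ = 4.1419 × 10^-19 J.
|ΔE| = |3.6509 × 10^-19 − 4.1419 × 10^-19| = 4.91 × 10^-20 J = 0.306 eV.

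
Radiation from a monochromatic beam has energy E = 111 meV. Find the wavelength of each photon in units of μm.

11.2 μm

(h = 6.62607015 × 10^-34 J·s, c = 2.99792458 × 10^8 m/s, 1 eV = 1.602176634 × 10^-19 J.)
Convert to SI: E = 111 meV = 1.7784 × 10^-20 J.
For a photon λ = hc/E, so λ = 1.117 × 10^-5 m.
Converting to μm: λ = 11.17 μm ≈ 11.2 μm.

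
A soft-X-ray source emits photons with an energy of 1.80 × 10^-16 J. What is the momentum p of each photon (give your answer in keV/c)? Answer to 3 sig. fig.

The photon relation is p = E/c, giving p = 6.004 × 10^-25 kg·m/s.
Converting to keV/c: p = 1.123 keV/c ≈ 1.12 keV/c.

1.12 keV/c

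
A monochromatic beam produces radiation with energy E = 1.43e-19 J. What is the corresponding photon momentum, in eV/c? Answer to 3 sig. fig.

(c = 2.99792458e8 m/s, 1 eV = 1.602176634e-19 J.)
The photon relation is p = E/c, giving p = 4.770e-28 kg·m/s.
Converting to eV/c: p = 0.8925 eV/c ≈ 0.893 eV/c.

0.893 eV/c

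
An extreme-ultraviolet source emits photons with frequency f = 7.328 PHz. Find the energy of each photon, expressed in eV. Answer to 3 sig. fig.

(h = 6.62607015e-34 J·s, 1 eV = 1.602176634e-19 J.)
First convert: f = 7.328 PHz = 7.328e15 Hz.
The photon relation is E = hf, giving E = 4.856e-18 J.
Converting to eV: E = 30.31 eV ≈ 30.3 eV.

30.3 eV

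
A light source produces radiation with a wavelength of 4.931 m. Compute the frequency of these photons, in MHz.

60.8 MHz

For a photon f = c/λ, so f = 6.080 × 10^7 Hz.
Converting to MHz: f = 60.80 MHz ≈ 60.8 MHz.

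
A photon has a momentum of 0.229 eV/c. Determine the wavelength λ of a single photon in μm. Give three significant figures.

In SI units: p = 0.229 eV/c = 1.2238e-28 kg·m/s.
Apply λ = h/p: λ = 5.414e-6 m.
Converting to μm: λ = 5.414 μm ≈ 5.41 μm.

5.41 μm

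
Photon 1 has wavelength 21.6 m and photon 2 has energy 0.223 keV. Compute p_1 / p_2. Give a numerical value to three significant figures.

p_1 = 3.068e-35 kg·m/s (from wavelength = 21.6 m, via p = h/λ).
p_2 = 1.192e-25 kg·m/s (from energy = 0.223 keV, via p = E/c).
Ratio = 3.068e-35 / 1.192e-25 = 2.57e-10.

2.57e-10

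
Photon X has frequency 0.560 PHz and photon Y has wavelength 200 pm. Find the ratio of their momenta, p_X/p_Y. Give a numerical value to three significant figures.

3.74 × 10^-4

p_X = 1.238 × 10^-27 kg·m/s (from frequency = 0.560 PHz, via p = hf/c).
p_Y = 3.313 × 10^-24 kg·m/s (from wavelength = 200 pm, via p = h/λ).
Ratio = 1.238 × 10^-27 / 3.313 × 10^-24 = 3.74 × 10^-4.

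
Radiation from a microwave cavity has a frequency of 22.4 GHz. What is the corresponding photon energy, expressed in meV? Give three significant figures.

0.0926 meV

First convert: f = 22.4 GHz = 2.24e10 Hz.
For a photon E = hf, so E = 1.484e-23 J.
Converting to meV: E = 0.09264 meV ≈ 0.0926 meV.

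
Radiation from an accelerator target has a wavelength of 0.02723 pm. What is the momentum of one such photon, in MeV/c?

45.5 MeV/c

(h = 6.62607015e-34 J·s, c = 2.99792458e8 m/s, 1 eV = 1.602176634e-19 J.)
In SI units: λ = 0.02723 pm = 2.723e-14 m.
Apply p = h/λ: p = 2.433e-20 kg·m/s.
Converting to MeV/c: p = 45.53 MeV/c ≈ 45.5 MeV/c.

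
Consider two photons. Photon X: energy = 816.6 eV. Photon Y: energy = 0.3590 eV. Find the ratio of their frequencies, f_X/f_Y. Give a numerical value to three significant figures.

2270

f_X = 1.975e17 Hz (from energy = 816.6 eV, via f = E/h).
f_Y = 8.681e13 Hz (from energy = 0.3590 eV, via f = E/h).
Ratio = 1.975e17 / 8.681e13 = 2270.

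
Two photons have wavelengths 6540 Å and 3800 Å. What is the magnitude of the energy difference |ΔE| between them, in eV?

1.37 eV

Using E = hc/λ: E₁ = 3.037·10^-19 J, E₂ = 5.227·10^-19 J.
|ΔE| = |3.037·10^-19 − 5.227·10^-19| = 2.19·10^-19 J = 1.37 eV.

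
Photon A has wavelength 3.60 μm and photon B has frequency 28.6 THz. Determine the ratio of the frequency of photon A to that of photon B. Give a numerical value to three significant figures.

2.91

f_A = 8.328 × 10^13 Hz (from wavelength = 3.60 μm, via f = c/λ).
f_B = 2.860 × 10^13 Hz (from frequency = 28.6 THz, via f given directly).
Ratio = 8.328 × 10^13 / 2.860 × 10^13 = 2.91.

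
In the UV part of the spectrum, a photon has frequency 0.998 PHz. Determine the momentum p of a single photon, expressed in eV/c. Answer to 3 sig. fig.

First convert: f = 0.998 PHz = 9.98e14 Hz.
The photon relation is p = hf/c, giving p = 2.206e-27 kg·m/s.
Converting to eV/c: p = 4.127 eV/c ≈ 4.13 eV/c.

4.13 eV/c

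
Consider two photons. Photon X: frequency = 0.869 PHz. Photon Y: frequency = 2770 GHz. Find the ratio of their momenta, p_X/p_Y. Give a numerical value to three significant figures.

314

p_X = 1.921e-27 kg·m/s (from frequency = 0.869 PHz, via p = hf/c).
p_Y = 6.122e-30 kg·m/s (from frequency = 2770 GHz, via p = hf/c).
Ratio = 1.921e-27 / 6.122e-30 = 314.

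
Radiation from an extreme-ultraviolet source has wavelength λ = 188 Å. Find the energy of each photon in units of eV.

First convert: λ = 188 Å = 1.88 × 10^-8 m.
Apply E = hc/λ: E = 1.057 × 10^-17 J.
Converting to eV: E = 65.95 eV ≈ 65.9 eV.

65.9 eV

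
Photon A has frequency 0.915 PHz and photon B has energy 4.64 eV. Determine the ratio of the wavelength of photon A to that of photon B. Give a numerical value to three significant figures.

1.23

λ_A = 3.276 × 10^-7 m (from frequency = 0.915 PHz, via λ = c/f).
λ_B = 2.672 × 10^-7 m (from energy = 4.64 eV, via λ = hc/E).
Ratio = 3.276 × 10^-7 / 2.672 × 10^-7 = 1.23.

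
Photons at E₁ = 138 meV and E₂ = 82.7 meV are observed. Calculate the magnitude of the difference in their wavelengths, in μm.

6.01 μm

Using λ = hc/E: λ₁ = 8.984e-6 m, λ₂ = 1.499e-5 m.
|Δλ| = |8.984e-6 − 1.499e-5| = 6.01e-6 m = 6.01 μm.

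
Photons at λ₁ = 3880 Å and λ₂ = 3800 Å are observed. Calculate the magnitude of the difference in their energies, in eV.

0.0673 eV

Using E = hc/λ: E₁ = 5.120e-19 J, E₂ = 5.227e-19 J.
|ΔE| = |5.120e-19 − 5.227e-19| = 1.08e-20 J = 0.0673 eV.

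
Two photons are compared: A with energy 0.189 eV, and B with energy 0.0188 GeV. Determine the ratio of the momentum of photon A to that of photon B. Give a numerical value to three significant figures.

1.01e-8

p_A = 1.010e-28 kg·m/s (from energy = 0.189 eV, via p = E/c).
p_B = 1.005e-20 kg·m/s (from energy = 0.0188 GeV, via p = E/c).
Ratio = 1.010e-28 / 1.005e-20 = 1.01e-8.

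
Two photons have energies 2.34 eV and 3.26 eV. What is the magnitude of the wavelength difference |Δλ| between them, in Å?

1500 Å

Using λ = hc/E: λ₁ = 5.298 × 10^-7 m, λ₂ = 3.803 × 10^-7 m.
|Δλ| = |5.298 × 10^-7 − 3.803 × 10^-7| = 1.50 × 10^-7 m = 1500 Å.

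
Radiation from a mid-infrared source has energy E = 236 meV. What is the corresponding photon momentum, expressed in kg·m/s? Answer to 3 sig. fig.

1.26e-28 kg·m/s

Convert to SI: E = 236 meV = 3.7811e-20 J.
For a photon p = E/c, so p = 1.261e-28 kg·m/s.
So p ≈ 1.26e-28 kg·m/s.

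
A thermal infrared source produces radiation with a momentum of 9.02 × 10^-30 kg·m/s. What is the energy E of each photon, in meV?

16.9 meV

Apply E = pc: E = 2.704 × 10^-21 J.
Converting to meV: E = 16.88 meV ≈ 16.9 meV.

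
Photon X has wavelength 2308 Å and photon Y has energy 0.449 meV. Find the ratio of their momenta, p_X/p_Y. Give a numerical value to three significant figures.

1.20 × 10^4

p_X = 2.871 × 10^-27 kg·m/s (from wavelength = 2308 Å, via p = h/λ).
p_Y = 2.400 × 10^-31 kg·m/s (from energy = 0.449 meV, via p = E/c).
Ratio = 2.871 × 10^-27 / 2.400 × 10^-31 = 1.20 × 10^4.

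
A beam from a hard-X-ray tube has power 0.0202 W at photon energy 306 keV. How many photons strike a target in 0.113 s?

Total energy: E_total = P·t = 0.0202 × 0.113 = 0.002283 J.
Per-photon energy: E = 4.903 × 10^-14 J.
N = E_total / E_photon = 4.66 × 10^10.

4.66 × 10^10 photons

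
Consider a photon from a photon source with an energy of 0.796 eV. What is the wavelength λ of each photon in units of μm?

In SI units: E = 0.796 eV = 1.2753 × 10^-19 J.
Since λ = hc/E for a photon, λ = 1.558 × 10^-6 m.
Converting to μm: λ = 1.558 μm ≈ 1.56 μm.

1.56 μm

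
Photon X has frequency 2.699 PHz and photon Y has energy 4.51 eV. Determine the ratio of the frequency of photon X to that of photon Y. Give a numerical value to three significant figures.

f_X = 2.699·10^15 Hz (from frequency = 2.699 PHz, via f given directly).
f_Y = 1.091·10^15 Hz (from energy = 4.51 eV, via f = E/h).
Ratio = 2.699·10^15 / 1.091·10^15 = 2.47.

2.47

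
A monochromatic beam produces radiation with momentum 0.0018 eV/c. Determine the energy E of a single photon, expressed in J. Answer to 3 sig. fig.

Take c = 2.99792458e8 m/s, 1 eV = 1.602176634e-19 J.
In SI units: p = 0.0018 eV/c = 9.6197e-31 kg·m/s.
Since E = pc for a photon, E = 2.884e-22 J.
So E ≈ 2.88e-22 J.

2.88e-22 J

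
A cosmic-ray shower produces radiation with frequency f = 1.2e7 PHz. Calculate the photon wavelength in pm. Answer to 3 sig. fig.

Take c = 2.99792458e8 m/s.
First convert: f = 1.2e7 PHz = 1.2e22 Hz.
For a photon λ = c/f, so λ = 2.498e-14 m.
Converting to pm: λ = 0.02498 pm ≈ 0.0250 pm.

0.0250 pm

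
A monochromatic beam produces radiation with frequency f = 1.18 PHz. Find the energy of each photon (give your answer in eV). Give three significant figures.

4.88 eV

In SI units: f = 1.18 PHz = 1.18e15 Hz.
For a photon E = hf, so E = 7.819e-19 J.
Converting to eV: E = 4.880 eV ≈ 4.88 eV.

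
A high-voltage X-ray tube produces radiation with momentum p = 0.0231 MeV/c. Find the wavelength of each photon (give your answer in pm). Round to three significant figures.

53.7 pm

In SI units: p = 0.0231 MeV/c = 1.2345e-23 kg·m/s.
Apply λ = h/p: λ = 5.367e-11 m.
Converting to pm: λ = 53.67 pm ≈ 53.7 pm.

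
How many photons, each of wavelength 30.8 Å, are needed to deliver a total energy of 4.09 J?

Per-photon energy: E = 6.449·10^-17 J (from wavelength = 30.8 Å).
N = E_total / E_photon = 4.09 J / 6.449·10^-17 J = 6.34·10^16.

6.34·10^16 photons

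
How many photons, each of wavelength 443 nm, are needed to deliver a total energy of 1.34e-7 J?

Per-photon energy: E = 4.484e-19 J (from wavelength = 443 nm).
N = E_total / E_photon = 1.34e-7 J / 4.484e-19 J = 2.99e11.

2.99e11 photons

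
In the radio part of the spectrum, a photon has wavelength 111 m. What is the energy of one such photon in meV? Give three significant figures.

1.12e-5 meV

Use h = 6.62607015e-34 J·s, c = 2.99792458e8 m/s, 1 eV = 1.602176634e-19 J.
Since E = hc/λ for a photon, E = 1.790e-27 J.
Converting to meV: E = 1.117e-5 meV ≈ 1.12e-5 meV.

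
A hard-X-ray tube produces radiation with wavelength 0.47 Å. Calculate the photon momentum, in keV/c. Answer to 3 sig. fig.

26.4 keV/c

Use h = 6.62607015 × 10^-34 J·s, c = 2.99792458 × 10^8 m/s, 1 eV = 1.602176634 × 10^-19 J.
In SI units: λ = 0.47 Å = 4.7 × 10^-11 m.
For a photon p = h/λ, so p = 1.410 × 10^-23 kg·m/s.
Converting to keV/c: p = 26.38 keV/c ≈ 26.4 keV/c.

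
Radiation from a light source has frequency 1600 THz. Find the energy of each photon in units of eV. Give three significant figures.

In SI units: f = 1600 THz = 1.6 × 10^15 Hz.
Apply E = hf: E = 1.060 × 10^-18 J.
Converting to eV: E = 6.617 eV ≈ 6.62 eV.

6.62 eV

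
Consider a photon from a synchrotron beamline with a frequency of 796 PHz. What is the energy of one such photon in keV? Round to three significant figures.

Convert to SI: f = 796 PHz = 7.96e17 Hz.
For a photon E = hf, so E = 5.274e-16 J.
Converting to keV: E = 3.292 keV ≈ 3.29 keV.

3.29 keV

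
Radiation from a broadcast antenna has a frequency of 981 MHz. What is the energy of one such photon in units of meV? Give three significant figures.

4.06 × 10^-3 meV

Convert to SI: f = 981 MHz = 9.81 × 10^8 Hz.
Apply E = hf: E = 6.500 × 10^-25 J.
Converting to meV: E = 0.004057 meV ≈ 4.06 × 10^-3 meV.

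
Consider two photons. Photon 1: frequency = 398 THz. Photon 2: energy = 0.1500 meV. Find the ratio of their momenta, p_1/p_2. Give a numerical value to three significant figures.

p_1 = 8.797e-28 kg·m/s (from frequency = 398 THz, via p = hf/c).
p_2 = 8.016e-32 kg·m/s (from energy = 0.1500 meV, via p = E/c).
Ratio = 8.797e-28 / 8.016e-32 = 1.10e4.

1.10e4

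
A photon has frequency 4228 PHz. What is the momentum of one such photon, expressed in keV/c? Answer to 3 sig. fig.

17.5 keV/c

Use h = 6.62607015e-34 J·s, c = 2.99792458e8 m/s, 1 eV = 1.602176634e-19 J.
In SI units: f = 4228 PHz = 4.228e18 Hz.
Since p = hf/c for a photon, p = 9.345e-24 kg·m/s.
Converting to keV/c: p = 17.49 keV/c ≈ 17.5 keV/c.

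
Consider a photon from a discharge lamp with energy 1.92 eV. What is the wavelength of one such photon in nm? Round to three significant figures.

Take h = 6.62607015 × 10^-34 J·s, c = 2.99792458 × 10^8 m/s, 1 eV = 1.602176634 × 10^-19 J.
In SI units: E = 1.92 eV = 3.0762 × 10^-19 J.
Apply λ = hc/E: λ = 6.458 × 10^-7 m.
Converting to nm: λ = 645.8 nm ≈ 646 nm.

646 nm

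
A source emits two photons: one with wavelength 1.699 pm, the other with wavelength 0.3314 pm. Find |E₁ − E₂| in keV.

Using E = hc/λ: E₁ = 1.1692·10^-13 J, E₂ = 5.9941·10^-13 J.
|ΔE| = |1.1692·10^-13 − 5.9941·10^-13| = 4.82·10^-13 J = 3010 keV.

3010 keV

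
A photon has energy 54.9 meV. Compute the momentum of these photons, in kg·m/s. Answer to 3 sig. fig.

Use c = 2.99792458 × 10^8 m/s, 1 eV = 1.602176634 × 10^-19 J.
First convert: E = 54.9 meV = 8.7959 × 10^-21 J.
For a photon p = E/c, so p = 2.934 × 10^-29 kg·m/s.
So p ≈ 2.93 × 10^-29 kg·m/s.

2.93 × 10^-29 kg·m/s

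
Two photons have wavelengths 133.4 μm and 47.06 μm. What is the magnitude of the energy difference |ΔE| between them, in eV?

Using E = hc/λ: E₁ = 1.4891 × 10^-21 J, E₂ = 4.2211 × 10^-21 J.
|ΔE| = |1.4891 × 10^-21 − 4.2211 × 10^-21| = 2.73 × 10^-21 J = 0.0171 eV.

0.0171 eV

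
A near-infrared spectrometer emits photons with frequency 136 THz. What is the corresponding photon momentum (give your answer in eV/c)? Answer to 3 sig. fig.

0.562 eV/c

Convert to SI: f = 136 THz = 1.36e14 Hz.
For a photon p = hf/c, so p = 3.006e-28 kg·m/s.
Converting to eV/c: p = 0.5625 eV/c ≈ 0.562 eV/c.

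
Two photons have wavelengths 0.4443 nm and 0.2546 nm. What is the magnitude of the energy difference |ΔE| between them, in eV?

Using E = hc/λ: E₁ = 4.4710 × 10^-16 J, E₂ = 7.8022 × 10^-16 J.
|ΔE| = |4.4710 × 10^-16 − 7.8022 × 10^-16| = 3.33 × 10^-16 J = 2080 eV.

2080 eV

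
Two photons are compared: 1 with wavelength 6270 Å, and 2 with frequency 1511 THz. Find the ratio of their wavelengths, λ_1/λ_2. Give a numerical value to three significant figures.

3.16

λ_1 = 6.270 × 10^-7 m (from wavelength = 6270 Å, via λ given directly).
λ_2 = 1.984 × 10^-7 m (from frequency = 1511 THz, via λ = c/f).
Ratio = 6.270 × 10^-7 / 1.984 × 10^-7 = 3.16.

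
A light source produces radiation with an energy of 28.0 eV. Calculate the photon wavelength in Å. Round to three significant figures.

443 Å

In SI units: E = 28.0 eV = 4.4861 × 10^-18 J.
The photon relation is λ = hc/E, giving λ = 4.428 × 10^-8 m.
Converting to Å: λ = 442.8 Å ≈ 443 Å.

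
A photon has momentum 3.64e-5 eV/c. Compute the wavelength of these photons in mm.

34.1 mm

(h = 6.62607015e-34 J·s, c = 2.99792458e8 m/s, 1 eV = 1.602176634e-19 J.)
In SI units: p = 3.64e-5 eV/c = 1.9453e-32 kg·m/s.
Since λ = h/p for a photon, λ = 0.03406 m.
Converting to mm: λ = 34.06 mm ≈ 34.1 mm.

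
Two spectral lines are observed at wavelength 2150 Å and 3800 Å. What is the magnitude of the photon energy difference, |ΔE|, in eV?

2.50 eV

Using E = hc/λ: E₁ = 9.239·10^-19 J, E₂ = 5.227·10^-19 J.
|ΔE| = |9.239·10^-19 − 5.227·10^-19| = 4.01·10^-19 J = 2.50 eV.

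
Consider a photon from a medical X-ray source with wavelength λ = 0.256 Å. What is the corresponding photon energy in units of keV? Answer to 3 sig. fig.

In SI units: λ = 0.256 Å = 2.56e-11 m.
The photon relation is E = hc/λ, giving E = 7.760e-15 J.
Converting to keV: E = 48.43 keV ≈ 48.4 keV.

48.4 keV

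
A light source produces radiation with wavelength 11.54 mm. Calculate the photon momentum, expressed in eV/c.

Use h = 6.62607015 × 10^-34 J·s, c = 2.99792458 × 10^8 m/s, 1 eV = 1.602176634 × 10^-19 J.
First convert: λ = 11.54 mm = 0.01154 m.
For a photon p = h/λ, so p = 5.742 × 10^-32 kg·m/s.
Converting to eV/c: p = 1.074 × 10^-4 eV/c ≈ 1.07 × 10^-4 eV/c.

1.07 × 10^-4 eV/c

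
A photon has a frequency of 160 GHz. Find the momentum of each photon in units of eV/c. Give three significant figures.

First convert: f = 160 GHz = 1.6e11 Hz.
Since p = hf/c for a photon, p = 3.536e-31 kg·m/s.
Converting to eV/c: p = 6.617e-4 eV/c ≈ 6.62e-4 eV/c.

6.62e-4 eV/c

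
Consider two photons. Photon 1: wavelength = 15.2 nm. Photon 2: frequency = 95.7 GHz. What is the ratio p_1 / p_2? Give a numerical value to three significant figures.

2.06e5

p_1 = 4.359e-26 kg·m/s (from wavelength = 15.2 nm, via p = h/λ).
p_2 = 2.115e-31 kg·m/s (from frequency = 95.7 GHz, via p = hf/c).
Ratio = 4.359e-26 / 2.115e-31 = 2.06e5.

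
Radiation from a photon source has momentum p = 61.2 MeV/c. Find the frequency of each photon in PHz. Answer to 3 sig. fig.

In SI units: p = 61.2 MeV/c = 3.2707 × 10^-20 kg·m/s.
For a photon f = pc/h, so f = 1.480 × 10^22 Hz.
Converting to PHz: f = 1.480 × 10^7 PHz ≈ 1.48 × 10^7 PHz.

1.48 × 10^7 PHz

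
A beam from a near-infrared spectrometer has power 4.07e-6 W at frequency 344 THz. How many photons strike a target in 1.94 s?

3.46e13 photons

Total energy: E_total = P·t = 4.07e-6 × 1.94 = 7.896e-6 J.
Per-photon energy: E = 2.279e-19 J.
N = E_total / E_photon = 3.46e13.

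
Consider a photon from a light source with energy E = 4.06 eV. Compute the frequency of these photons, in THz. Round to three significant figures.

982 THz

(h = 6.62607015e-34 J·s, 1 eV = 1.602176634e-19 J.)
In SI units: E = 4.06 eV = 6.5048e-19 J.
Apply f = E/h: f = 9.817e14 Hz.
Converting to THz: f = 981.7 THz ≈ 982 THz.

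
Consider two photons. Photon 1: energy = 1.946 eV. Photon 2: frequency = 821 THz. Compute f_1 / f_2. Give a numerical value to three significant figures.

f_1 = 4.705 × 10^14 Hz (from energy = 1.946 eV, via f = E/h).
f_2 = 8.210 × 10^14 Hz (from frequency = 821 THz, via f given directly).
Ratio = 4.705 × 10^14 / 8.210 × 10^14 = 0.573.

0.573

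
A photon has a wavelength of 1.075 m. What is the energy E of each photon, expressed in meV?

The photon relation is E = hc/λ, giving E = 1.848 × 10^-25 J.
Converting to meV: E = 0.001153 meV ≈ 1.15 × 10^-3 meV.

1.15 × 10^-3 meV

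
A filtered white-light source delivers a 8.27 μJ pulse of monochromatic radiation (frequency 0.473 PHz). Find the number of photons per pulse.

2.64 × 10^13 photons

Per-photon energy: E = 3.134 × 10^-19 J (from frequency = 0.473 PHz).
N = E_total / E_photon = 8.27 × 10^-6 J / 3.134 × 10^-19 J = 2.64 × 10^13.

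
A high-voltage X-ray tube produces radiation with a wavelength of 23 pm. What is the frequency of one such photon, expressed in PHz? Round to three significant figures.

In SI units: λ = 23 pm = 2.3 × 10^-11 m.
Since f = c/λ for a photon, f = 1.303 × 10^19 Hz.
Converting to PHz: f = 13030 PHz ≈ 1.30 × 10^4 PHz.

1.30 × 10^4 PHz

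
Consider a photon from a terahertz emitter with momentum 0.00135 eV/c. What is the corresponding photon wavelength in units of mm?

0.918 mm

In SI units: p = 0.00135 eV/c = 7.2148e-31 kg·m/s.
Since λ = h/p for a photon, λ = 9.184e-4 m.
Converting to mm: λ = 0.9184 mm ≈ 0.918 mm.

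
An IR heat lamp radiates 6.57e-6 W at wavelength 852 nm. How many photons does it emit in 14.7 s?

4.14e14 photons

Total energy: E_total = P·t = 6.57e-6 × 14.7 = 9.658e-5 J.
Per-photon energy: E = 2.332e-19 J.
N = E_total / E_photon = 4.14e14.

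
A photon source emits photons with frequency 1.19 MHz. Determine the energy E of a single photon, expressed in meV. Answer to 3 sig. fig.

Convert to SI: f = 1.19 MHz = 1.19·10^6 Hz.
For a photon E = hf, so E = 7.885·10^-28 J.
Converting to meV: E = 4.921·10^-6 meV ≈ 4.92·10^-6 meV.

4.92·10^-6 meV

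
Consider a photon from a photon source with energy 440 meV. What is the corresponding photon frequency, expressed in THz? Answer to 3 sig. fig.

106 THz

(h = 6.62607015e-34 J·s, 1 eV = 1.602176634e-19 J.)
Convert to SI: E = 440 meV = 7.0496e-20 J.
The photon relation is f = E/h, giving f = 1.064e14 Hz.
Converting to THz: f = 106.4 THz ≈ 106 THz.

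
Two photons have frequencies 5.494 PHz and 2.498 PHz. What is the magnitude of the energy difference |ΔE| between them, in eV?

12.4 eV

Using E = hf: E₁ = 3.6404·10^-18 J, E₂ = 1.6552·10^-18 J.
|ΔE| = |3.6404·10^-18 − 1.6552·10^-18| = 1.99·10^-18 J = 12.4 eV.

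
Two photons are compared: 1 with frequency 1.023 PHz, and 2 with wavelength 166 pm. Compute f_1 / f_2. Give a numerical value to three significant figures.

5.66·10^-4

f_1 = 1.023·10^15 Hz (from frequency = 1.023 PHz, via f given directly).
f_2 = 1.806·10^18 Hz (from wavelength = 166 pm, via f = c/λ).
Ratio = 1.023·10^15 / 1.806·10^18 = 5.66·10^-4.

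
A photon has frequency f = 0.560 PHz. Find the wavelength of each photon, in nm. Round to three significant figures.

535 nm

(c = 2.99792458 × 10^8 m/s.)
Convert to SI: f = 0.560 PHz = 5.60 × 10^14 Hz.
Since λ = c/f for a photon, λ = 5.353 × 10^-7 m.
Converting to nm: λ = 535.3 nm ≈ 535 nm.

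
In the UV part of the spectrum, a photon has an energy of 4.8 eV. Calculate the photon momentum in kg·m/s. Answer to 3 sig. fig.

First convert: E = 4.8 eV = 7.6904 × 10^-19 J.
Since p = E/c for a photon, p = 2.565 × 10^-27 kg·m/s.
So p ≈ 2.57 × 10^-27 kg·m/s.

2.57 × 10^-27 kg·m/s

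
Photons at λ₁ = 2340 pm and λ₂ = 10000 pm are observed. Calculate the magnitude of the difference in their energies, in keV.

Using E = hc/λ: E₁ = 8.4891e-17 J, E₂ = 1.9864e-17 J.
|ΔE| = |8.4891e-17 − 1.9864e-17| = 6.50e-17 J = 0.406 keV.

0.406 keV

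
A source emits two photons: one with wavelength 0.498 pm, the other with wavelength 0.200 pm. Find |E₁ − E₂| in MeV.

3.71 MeV

Using E = hc/λ: E₁ = 3.989 × 10^-13 J, E₂ = 9.932 × 10^-13 J.
|ΔE| = |3.989 × 10^-13 − 9.932 × 10^-13| = 5.94 × 10^-13 J = 3.71 MeV.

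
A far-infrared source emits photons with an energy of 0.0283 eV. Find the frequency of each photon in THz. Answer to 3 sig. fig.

(h = 6.62607015·10^-34 J·s, 1 eV = 1.602176634·10^-19 J.)
In SI units: E = 0.0283 eV = 4.5342·10^-21 J.
For a photon f = E/h, so f = 6.843·10^12 Hz.
Converting to THz: f = 6.843 THz ≈ 6.84 THz.

6.84 THz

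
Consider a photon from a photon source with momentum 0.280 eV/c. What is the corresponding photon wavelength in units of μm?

4.43 μm

(h = 6.62607015e-34 J·s, c = 2.99792458e8 m/s, 1 eV = 1.602176634e-19 J.)
Convert to SI: p = 0.280 eV/c = 1.4964e-28 kg·m/s.
For a photon λ = h/p, so λ = 4.428e-6 m.
Converting to μm: λ = 4.428 μm ≈ 4.43 μm.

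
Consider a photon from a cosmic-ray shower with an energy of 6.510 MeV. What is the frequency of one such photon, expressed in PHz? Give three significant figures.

First convert: E = 6.510 MeV = 1.0430e-12 J.
The photon relation is f = E/h, giving f = 1.574e21 Hz.
Converting to PHz: f = 1.574e6 PHz ≈ 1.57e6 PHz.

1.57e6 PHz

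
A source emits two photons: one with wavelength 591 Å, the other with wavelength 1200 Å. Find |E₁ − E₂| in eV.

Using E = hc/λ: E₁ = 3.361e-18 J, E₂ = 1.655e-18 J.
|ΔE| = |3.361e-18 − 1.655e-18| = 1.71e-18 J = 10.6 eV.

10.6 eV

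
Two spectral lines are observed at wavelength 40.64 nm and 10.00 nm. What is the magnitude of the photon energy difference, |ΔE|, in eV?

Using E = hc/λ: E₁ = 4.8879·10^-18 J, E₂ = 1.9864·10^-17 J.
|ΔE| = |4.8879·10^-18 − 1.9864·10^-17| = 1.50·10^-17 J = 93.5 eV.

93.5 eV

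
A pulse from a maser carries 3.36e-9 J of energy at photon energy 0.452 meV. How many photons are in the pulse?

4.64e13 photons

Per-photon energy: E = 7.242e-23 J (from energy = 0.452 meV).
N = E_total / E_photon = 3.36e-9 J / 7.242e-23 J = 4.64e13.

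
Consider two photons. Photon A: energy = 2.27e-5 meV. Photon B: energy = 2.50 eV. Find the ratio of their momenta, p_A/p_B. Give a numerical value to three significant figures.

p_A = 1.213e-35 kg·m/s (from energy = 2.27e-5 meV, via p = E/c).
p_B = 1.336e-27 kg·m/s (from energy = 2.50 eV, via p = E/c).
Ratio = 1.213e-35 / 1.336e-27 = 9.08e-9.

9.08e-9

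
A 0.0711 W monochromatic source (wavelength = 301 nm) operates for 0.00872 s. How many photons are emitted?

9.39 × 10^14 photons

Total energy: E_total = P·t = 0.0711 × 0.00872 = 6.200 × 10^-4 J.
Per-photon energy: E = 6.599 × 10^-19 J.
N = E_total / E_photon = 9.39 × 10^14.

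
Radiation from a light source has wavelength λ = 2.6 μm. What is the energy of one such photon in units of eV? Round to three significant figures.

Take h = 6.62607015e-34 J·s, c = 2.99792458e8 m/s, 1 eV = 1.602176634e-19 J.
In SI units: λ = 2.6 μm = 2.6e-6 m.
Apply E = hc/λ: E = 7.640e-20 J.
Converting to eV: E = 0.4769 eV ≈ 0.477 eV.

0.477 eV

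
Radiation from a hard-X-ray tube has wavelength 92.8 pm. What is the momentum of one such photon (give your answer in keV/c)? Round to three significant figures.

Convert to SI: λ = 92.8 pm = 9.28·10^-11 m.
Since p = h/λ for a photon, p = 7.140·10^-24 kg·m/s.
Converting to keV/c: p = 13.36 keV/c ≈ 13.4 keV/c.

13.4 keV/c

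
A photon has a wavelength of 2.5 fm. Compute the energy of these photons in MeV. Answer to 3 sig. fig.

496 MeV

Take h = 6.62607015e-34 J·s, c = 2.99792458e8 m/s, 1 eV = 1.602176634e-19 J.
First convert: λ = 2.5 fm = 2.5e-15 m.
Since E = hc/λ for a photon, E = 7.946e-11 J.
Converting to MeV: E = 495.9 MeV ≈ 496 MeV.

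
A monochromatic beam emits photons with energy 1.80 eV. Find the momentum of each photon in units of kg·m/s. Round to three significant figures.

9.62 × 10^-28 kg·m/s

Use c = 2.99792458 × 10^8 m/s, 1 eV = 1.602176634 × 10^-19 J.
Convert to SI: E = 1.80 eV = 2.8839 × 10^-19 J.
Since p = E/c for a photon, p = 9.620 × 10^-28 kg·m/s.
So p ≈ 9.62 × 10^-28 kg·m/s.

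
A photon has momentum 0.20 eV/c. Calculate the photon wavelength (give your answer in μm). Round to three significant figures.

(h = 6.62607015 × 10^-34 J·s, c = 2.99792458 × 10^8 m/s, 1 eV = 1.602176634 × 10^-19 J.)
Convert to SI: p = 0.20 eV/c = 1.0689 × 10^-28 kg·m/s.
Apply λ = h/p: λ = 6.199 × 10^-6 m.
Converting to μm: λ = 6.199 μm ≈ 6.20 μm.

6.20 μm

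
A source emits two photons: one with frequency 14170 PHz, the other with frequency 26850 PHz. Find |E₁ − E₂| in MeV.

Using E = hf: E₁ = 9.3891·10^-15 J, E₂ = 1.7791·10^-14 J.
|ΔE| = |9.3891·10^-15 − 1.7791·10^-14| = 8.40·10^-15 J = 0.0524 MeV.

0.0524 MeV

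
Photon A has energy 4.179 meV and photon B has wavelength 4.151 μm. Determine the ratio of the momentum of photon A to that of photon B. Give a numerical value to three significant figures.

p_A = 2.233 × 10^-30 kg·m/s (from energy = 4.179 meV, via p = E/c).
p_B = 1.596 × 10^-28 kg·m/s (from wavelength = 4.151 μm, via p = h/λ).
Ratio = 2.233 × 10^-30 / 1.596 × 10^-28 = 0.0140.

0.0140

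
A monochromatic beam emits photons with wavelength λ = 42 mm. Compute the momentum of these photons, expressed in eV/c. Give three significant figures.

2.95 × 10^-5 eV/c

Use h = 6.62607015 × 10^-34 J·s, c = 2.99792458 × 10^8 m/s, 1 eV = 1.602176634 × 10^-19 J.
Convert to SI: λ = 42 mm = 0.042 m.
For a photon p = h/λ, so p = 1.578 × 10^-32 kg·m/s.
Converting to eV/c: p = 2.952 × 10^-5 eV/c ≈ 2.95 × 10^-5 eV/c.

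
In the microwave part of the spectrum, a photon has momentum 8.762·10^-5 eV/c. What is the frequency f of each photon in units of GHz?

Use h = 6.62607015·10^-34 J·s, c = 2.99792458·10^8 m/s, 1 eV = 1.602176634·10^-19 J.
First convert: p = 8.762·10^-5 eV/c = 4.6827·10^-32 kg·m/s.
For a photon f = pc/h, so f = 2.119·10^10 Hz.
Converting to GHz: f = 21.19 GHz ≈ 21.2 GHz.

21.2 GHz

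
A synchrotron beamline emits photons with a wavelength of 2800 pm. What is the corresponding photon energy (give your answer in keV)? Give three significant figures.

(h = 6.62607015·10^-34 J·s, c = 2.99792458·10^8 m/s, 1 eV = 1.602176634·10^-19 J.)
Convert to SI: λ = 2800 pm = 2.8·10^-9 m.
Apply E = hc/λ: E = 7.094·10^-17 J.
Converting to keV: E = 0.4428 keV ≈ 0.443 keV.

0.443 keV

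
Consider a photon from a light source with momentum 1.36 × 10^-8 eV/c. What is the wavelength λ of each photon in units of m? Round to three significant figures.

Take h = 6.62607015 × 10^-34 J·s, c = 2.99792458 × 10^8 m/s, 1 eV = 1.602176634 × 10^-19 J.
In SI units: p = 1.36 × 10^-8 eV/c = 7.2682 × 10^-36 kg·m/s.
For a photon λ = h/p, so λ = 91.16 m.
So λ ≈ 91.2 m.

91.2 m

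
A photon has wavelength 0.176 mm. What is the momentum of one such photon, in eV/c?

7.04 × 10^-3 eV/c

In SI units: λ = 0.176 mm = 1.76 × 10^-4 m.
For a photon p = h/λ, so p = 3.765 × 10^-30 kg·m/s.
Converting to eV/c: p = 0.007045 eV/c ≈ 7.04 × 10^-3 eV/c.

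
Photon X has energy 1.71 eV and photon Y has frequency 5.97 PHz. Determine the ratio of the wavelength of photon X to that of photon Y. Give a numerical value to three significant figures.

14.4

λ_X = 7.251 × 10^-7 m (from energy = 1.71 eV, via λ = hc/E).
λ_Y = 5.022 × 10^-8 m (from frequency = 5.97 PHz, via λ = c/f).
Ratio = 7.251 × 10^-7 / 5.022 × 10^-8 = 14.4.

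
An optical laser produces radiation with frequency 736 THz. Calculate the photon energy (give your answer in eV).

(h = 6.62607015·10^-34 J·s, 1 eV = 1.602176634·10^-19 J.)
In SI units: f = 736 THz = 7.36·10^14 Hz.
The photon relation is E = hf, giving E = 4.877·10^-19 J.
Converting to eV: E = 3.044 eV ≈ 3.04 eV.

3.04 eV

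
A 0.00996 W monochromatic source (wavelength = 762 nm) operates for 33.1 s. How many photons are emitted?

1.26e18 photons

Total energy: E_total = P·t = 0.00996 × 33.1 = 0.3297 J.
Per-photon energy: E = 2.607e-19 J.
N = E_total / E_photon = 1.26e18.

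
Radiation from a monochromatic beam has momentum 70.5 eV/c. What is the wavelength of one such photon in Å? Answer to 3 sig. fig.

Take h = 6.62607015e-34 J·s, c = 2.99792458e8 m/s, 1 eV = 1.602176634e-19 J.
Convert to SI: p = 70.5 eV/c = 3.7677e-26 kg·m/s.
Apply λ = h/p: λ = 1.759e-8 m.
Converting to Å: λ = 175.9 Å ≈ 176 Å.

176 Å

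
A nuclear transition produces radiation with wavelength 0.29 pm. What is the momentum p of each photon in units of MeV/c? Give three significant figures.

4.28 MeV/c

Take h = 6.62607015e-34 J·s, c = 2.99792458e8 m/s, 1 eV = 1.602176634e-19 J.
Convert to SI: λ = 0.29 pm = 2.9e-13 m.
The photon relation is p = h/λ, giving p = 2.285e-21 kg·m/s.
Converting to MeV/c: p = 4.275 MeV/c ≈ 4.28 MeV/c.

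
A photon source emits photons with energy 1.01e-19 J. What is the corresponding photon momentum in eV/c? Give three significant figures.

(c = 2.99792458e8 m/s, 1 eV = 1.602176634e-19 J.)
For a photon p = E/c, so p = 3.369e-28 kg·m/s.
Converting to eV/c: p = 0.6304 eV/c ≈ 0.630 eV/c.

0.630 eV/c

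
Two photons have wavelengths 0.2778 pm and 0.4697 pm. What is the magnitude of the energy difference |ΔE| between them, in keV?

Using E = hc/λ: E₁ = 7.1506 × 10^-13 J, E₂ = 4.2292 × 10^-13 J.
|ΔE| = |7.1506 × 10^-13 − 4.2292 × 10^-13| = 2.92 × 10^-13 J = 1820 keV.

1820 keV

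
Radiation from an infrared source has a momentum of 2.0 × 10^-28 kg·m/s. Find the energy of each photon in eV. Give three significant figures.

For a photon E = pc, so E = 5.996 × 10^-20 J.
Converting to eV: E = 0.3742 eV ≈ 0.374 eV.

0.374 eV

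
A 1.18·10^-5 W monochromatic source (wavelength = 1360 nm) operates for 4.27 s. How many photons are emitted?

Total energy: E_total = P·t = 1.18·10^-5 × 4.27 = 5.039·10^-5 J.
Per-photon energy: E = 1.461·10^-19 J.
N = E_total / E_photon = 3.45·10^14.

3.45·10^14 photons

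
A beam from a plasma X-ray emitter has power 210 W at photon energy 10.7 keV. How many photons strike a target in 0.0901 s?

1.10 × 10^16 photons

Total energy: E_total = P·t = 210 × 0.0901 = 18.92 J.
Per-photon energy: E = 1.714 × 10^-15 J.
N = E_total / E_photon = 1.10 × 10^16.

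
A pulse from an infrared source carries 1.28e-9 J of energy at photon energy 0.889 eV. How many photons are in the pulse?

Per-photon energy: E = 1.424e-19 J (from energy = 0.889 eV).
N = E_total / E_photon = 1.28e-9 J / 1.424e-19 J = 8.99e9.

8.99e9 photons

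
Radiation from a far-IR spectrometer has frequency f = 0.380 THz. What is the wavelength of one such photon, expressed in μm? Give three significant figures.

Use c = 2.99792458 × 10^8 m/s.
First convert: f = 0.380 THz = 3.80 × 10^11 Hz.
The photon relation is λ = c/f, giving λ = 7.889 × 10^-4 m.
Converting to μm: λ = 788.9 μm ≈ 789 μm.

789 μm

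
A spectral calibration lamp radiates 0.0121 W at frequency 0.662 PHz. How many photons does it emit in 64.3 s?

Total energy: E_total = P·t = 0.0121 × 64.3 = 0.7780 J.
Per-photon energy: E = 4.386 × 10^-19 J.
N = E_total / E_photon = 1.77 × 10^18.

1.77 × 10^18 photons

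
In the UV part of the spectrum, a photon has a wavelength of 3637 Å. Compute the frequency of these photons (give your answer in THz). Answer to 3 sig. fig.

Use c = 2.99792458e8 m/s.
First convert: λ = 3637 Å = 3.637e-7 m.
The photon relation is f = c/λ, giving f = 8.243e14 Hz.
Converting to THz: f = 824.3 THz ≈ 824 THz.

824 THz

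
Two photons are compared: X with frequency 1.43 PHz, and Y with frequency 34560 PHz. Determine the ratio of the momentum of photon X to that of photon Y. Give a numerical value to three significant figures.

4.14e-5

p_X = 3.161e-27 kg·m/s (from frequency = 1.43 PHz, via p = hf/c).
p_Y = 7.639e-23 kg·m/s (from frequency = 34560 PHz, via p = hf/c).
Ratio = 3.161e-27 / 7.639e-23 = 4.14e-5.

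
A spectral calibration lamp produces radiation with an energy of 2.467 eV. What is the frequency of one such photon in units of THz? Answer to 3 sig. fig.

Use h = 6.62607015 × 10^-34 J·s, 1 eV = 1.602176634 × 10^-19 J.
Convert to SI: E = 2.467 eV = 3.9526 × 10^-19 J.
For a photon f = E/h, so f = 5.965 × 10^14 Hz.
Converting to THz: f = 596.5 THz ≈ 597 THz.

597 THz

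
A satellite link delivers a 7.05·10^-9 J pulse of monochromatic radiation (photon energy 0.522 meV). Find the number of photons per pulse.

8.43·10^13 photons

Per-photon energy: E = 8.363·10^-23 J (from energy = 0.522 meV).
N = E_total / E_photon = 7.05·10^-9 J / 8.363·10^-23 J = 8.43·10^13.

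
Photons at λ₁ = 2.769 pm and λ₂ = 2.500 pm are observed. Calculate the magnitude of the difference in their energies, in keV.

48.2 keV

Using E = hc/λ: E₁ = 7.1739e-14 J, E₂ = 7.9458e-14 J.
|ΔE| = |7.1739e-14 − 7.9458e-14| = 7.72e-15 J = 48.2 keV.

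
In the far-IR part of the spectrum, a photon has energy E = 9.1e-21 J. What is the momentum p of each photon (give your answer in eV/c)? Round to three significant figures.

0.0568 eV/c

For a photon p = E/c, so p = 3.035e-29 kg·m/s.
Converting to eV/c: p = 0.05680 eV/c ≈ 0.0568 eV/c.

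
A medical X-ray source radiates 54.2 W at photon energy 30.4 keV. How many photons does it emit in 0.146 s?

Total energy: E_total = P·t = 54.2 × 0.146 = 7.913 J.
Per-photon energy: E = 4.871 × 10^-15 J.
N = E_total / E_photon = 1.62 × 10^15.

1.62 × 10^15 photons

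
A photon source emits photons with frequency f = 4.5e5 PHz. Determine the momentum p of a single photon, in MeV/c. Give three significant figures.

Convert to SI: f = 4.5e5 PHz = 4.5e20 Hz.
Apply p = hf/c: p = 9.946e-22 kg·m/s.
Converting to MeV/c: p = 1.861 MeV/c ≈ 1.86 MeV/c.

1.86 MeV/c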